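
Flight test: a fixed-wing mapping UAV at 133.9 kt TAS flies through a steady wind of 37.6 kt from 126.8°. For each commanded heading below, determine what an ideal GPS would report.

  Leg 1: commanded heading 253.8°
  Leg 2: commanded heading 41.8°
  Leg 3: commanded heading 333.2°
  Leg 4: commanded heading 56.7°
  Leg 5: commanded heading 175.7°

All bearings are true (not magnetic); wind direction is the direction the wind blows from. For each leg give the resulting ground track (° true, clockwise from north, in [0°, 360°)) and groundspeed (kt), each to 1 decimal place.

Leg 1: track=264.7°, groundspeed=159.4 kt
Leg 2: track=25.8°, groundspeed=135.9 kt
Leg 3: track=327.5°, groundspeed=168.4 kt
Leg 4: track=40.4°, groundspeed=126.2 kt
Leg 5: track=190.2°, groundspeed=112.8 kt

Leg 1: heading 253.8°; drift +10.9° → track 264.7°, groundspeed 159.4 kt
Leg 2: heading 41.8°; drift -16.0° → track 25.8°, groundspeed 135.9 kt
Leg 3: heading 333.2°; drift -5.7° → track 327.5°, groundspeed 168.4 kt
Leg 4: heading 56.7°; drift -16.3° → track 40.4°, groundspeed 126.2 kt
Leg 5: heading 175.7°; drift +14.5° → track 190.2°, groundspeed 112.8 kt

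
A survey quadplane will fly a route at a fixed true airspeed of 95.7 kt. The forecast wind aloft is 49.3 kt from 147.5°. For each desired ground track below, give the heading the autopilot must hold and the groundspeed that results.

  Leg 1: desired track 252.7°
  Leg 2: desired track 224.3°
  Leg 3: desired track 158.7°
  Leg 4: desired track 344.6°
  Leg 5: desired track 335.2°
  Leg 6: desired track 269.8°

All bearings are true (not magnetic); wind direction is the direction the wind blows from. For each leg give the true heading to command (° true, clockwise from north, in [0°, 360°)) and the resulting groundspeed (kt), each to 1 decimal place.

Leg 1: heading=222.9°, groundspeed=96.0 kt
Leg 2: heading=194.2°, groundspeed=71.5 kt
Leg 3: heading=153.0°, groundspeed=46.9 kt
Leg 4: heading=353.3°, groundspeed=141.7 kt
Leg 5: heading=339.2°, groundspeed=144.3 kt
Leg 6: heading=244.0°, groundspeed=112.5 kt

Leg 1: desired track 252.7°; wind correction -29.8° → command heading 222.9°, groundspeed 96.0 kt
Leg 2: desired track 224.3°; wind correction -30.1° → command heading 194.2°, groundspeed 71.5 kt
Leg 3: desired track 158.7°; wind correction -5.7° → command heading 153.0°, groundspeed 46.9 kt
Leg 4: desired track 344.6°; wind correction +8.7° → command heading 353.3°, groundspeed 141.7 kt
Leg 5: desired track 335.2°; wind correction +4.0° → command heading 339.2°, groundspeed 144.3 kt
Leg 6: desired track 269.8°; wind correction -25.8° → command heading 244.0°, groundspeed 112.5 kt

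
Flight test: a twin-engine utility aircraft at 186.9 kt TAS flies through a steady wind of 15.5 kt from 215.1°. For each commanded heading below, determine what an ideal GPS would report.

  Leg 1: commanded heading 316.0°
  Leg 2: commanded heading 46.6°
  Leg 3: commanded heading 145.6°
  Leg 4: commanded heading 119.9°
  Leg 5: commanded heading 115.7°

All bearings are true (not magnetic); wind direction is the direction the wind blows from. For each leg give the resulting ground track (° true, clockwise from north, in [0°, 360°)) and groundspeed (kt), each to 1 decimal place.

Leg 1: heading 316.0°; drift +4.6° → track 320.6°, groundspeed 190.4 kt
Leg 2: heading 46.6°; drift -0.9° → track 45.7°, groundspeed 202.1 kt
Leg 3: heading 145.6°; drift -4.6° → track 141.0°, groundspeed 182.1 kt
Leg 4: heading 119.9°; drift -4.7° → track 115.2°, groundspeed 188.9 kt
Leg 5: heading 115.7°; drift -4.6° → track 111.1°, groundspeed 190.0 kt

Leg 1: track=320.6°, groundspeed=190.4 kt
Leg 2: track=45.7°, groundspeed=202.1 kt
Leg 3: track=141.0°, groundspeed=182.1 kt
Leg 4: track=115.2°, groundspeed=188.9 kt
Leg 5: track=111.1°, groundspeed=190.0 kt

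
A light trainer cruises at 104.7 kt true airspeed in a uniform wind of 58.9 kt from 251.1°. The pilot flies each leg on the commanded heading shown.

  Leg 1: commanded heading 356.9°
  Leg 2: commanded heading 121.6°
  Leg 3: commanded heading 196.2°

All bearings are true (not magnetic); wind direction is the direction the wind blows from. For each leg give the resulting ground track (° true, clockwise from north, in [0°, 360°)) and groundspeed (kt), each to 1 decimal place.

Leg 1: track=22.0°, groundspeed=133.4 kt
Leg 2: track=103.9°, groundspeed=149.3 kt
Leg 3: track=162.0°, groundspeed=85.7 kt

Leg 1: heading 356.9°; drift +25.1° → track 22.0°, groundspeed 133.4 kt
Leg 2: heading 121.6°; drift -17.7° → track 103.9°, groundspeed 149.3 kt
Leg 3: heading 196.2°; drift -34.2° → track 162.0°, groundspeed 85.7 kt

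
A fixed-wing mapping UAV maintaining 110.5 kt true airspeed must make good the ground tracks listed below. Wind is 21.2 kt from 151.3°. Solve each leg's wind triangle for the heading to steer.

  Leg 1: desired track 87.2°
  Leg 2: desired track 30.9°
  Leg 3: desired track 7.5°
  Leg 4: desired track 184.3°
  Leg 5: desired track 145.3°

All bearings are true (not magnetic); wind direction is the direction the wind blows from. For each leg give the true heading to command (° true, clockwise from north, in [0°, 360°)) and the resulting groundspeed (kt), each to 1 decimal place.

Leg 1: desired track 87.2°; wind correction +9.9° → command heading 97.1°, groundspeed 99.6 kt
Leg 2: desired track 30.9°; wind correction +9.5° → command heading 40.4°, groundspeed 119.7 kt
Leg 3: desired track 7.5°; wind correction +6.5° → command heading 14.0°, groundspeed 126.9 kt
Leg 4: desired track 184.3°; wind correction -6.0° → command heading 178.3°, groundspeed 92.1 kt
Leg 5: desired track 145.3°; wind correction +1.1° → command heading 146.4°, groundspeed 89.4 kt

Leg 1: heading=97.1°, groundspeed=99.6 kt
Leg 2: heading=40.4°, groundspeed=119.7 kt
Leg 3: heading=14.0°, groundspeed=126.9 kt
Leg 4: heading=178.3°, groundspeed=92.1 kt
Leg 5: heading=146.4°, groundspeed=89.4 kt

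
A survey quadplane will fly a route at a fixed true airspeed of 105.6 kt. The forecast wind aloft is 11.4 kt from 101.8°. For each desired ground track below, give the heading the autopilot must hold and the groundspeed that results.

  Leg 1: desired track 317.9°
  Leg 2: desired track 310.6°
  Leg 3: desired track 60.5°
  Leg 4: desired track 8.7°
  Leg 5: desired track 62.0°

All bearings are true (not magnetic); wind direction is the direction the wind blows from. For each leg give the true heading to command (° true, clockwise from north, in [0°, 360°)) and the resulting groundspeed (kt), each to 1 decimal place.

Leg 1: heading=321.5°, groundspeed=114.6 kt
Leg 2: heading=313.6°, groundspeed=115.4 kt
Leg 3: heading=64.6°, groundspeed=96.8 kt
Leg 4: heading=14.9°, groundspeed=105.6 kt
Leg 5: heading=66.0°, groundspeed=96.6 kt

Leg 1: desired track 317.9°; wind correction +3.6° → command heading 321.5°, groundspeed 114.6 kt
Leg 2: desired track 310.6°; wind correction +3.0° → command heading 313.6°, groundspeed 115.4 kt
Leg 3: desired track 60.5°; wind correction +4.1° → command heading 64.6°, groundspeed 96.8 kt
Leg 4: desired track 8.7°; wind correction +6.2° → command heading 14.9°, groundspeed 105.6 kt
Leg 5: desired track 62.0°; wind correction +4.0° → command heading 66.0°, groundspeed 96.6 kt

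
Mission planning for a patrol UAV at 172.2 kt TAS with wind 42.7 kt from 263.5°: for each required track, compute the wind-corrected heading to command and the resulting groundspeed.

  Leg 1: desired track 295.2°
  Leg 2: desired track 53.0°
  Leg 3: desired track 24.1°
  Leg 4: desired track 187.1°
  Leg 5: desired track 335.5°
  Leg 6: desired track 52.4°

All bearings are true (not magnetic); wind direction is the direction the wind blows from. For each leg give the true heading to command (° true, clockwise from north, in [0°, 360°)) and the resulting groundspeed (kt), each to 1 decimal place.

Leg 1: desired track 295.2°; wind correction -7.5° → command heading 287.7°, groundspeed 134.4 kt
Leg 2: desired track 53.0°; wind correction -7.2° → command heading 45.8°, groundspeed 207.6 kt
Leg 3: desired track 24.1°; wind correction -12.3° → command heading 11.8°, groundspeed 190.0 kt
Leg 4: desired track 187.1°; wind correction +13.9° → command heading 201.0°, groundspeed 157.1 kt
Leg 5: desired track 335.5°; wind correction -13.6° → command heading 321.9°, groundspeed 154.1 kt
Leg 6: desired track 52.4°; wind correction -7.4° → command heading 45.0°, groundspeed 207.3 kt

Leg 1: heading=287.7°, groundspeed=134.4 kt
Leg 2: heading=45.8°, groundspeed=207.6 kt
Leg 3: heading=11.8°, groundspeed=190.0 kt
Leg 4: heading=201.0°, groundspeed=157.1 kt
Leg 5: heading=321.9°, groundspeed=154.1 kt
Leg 6: heading=45.0°, groundspeed=207.3 kt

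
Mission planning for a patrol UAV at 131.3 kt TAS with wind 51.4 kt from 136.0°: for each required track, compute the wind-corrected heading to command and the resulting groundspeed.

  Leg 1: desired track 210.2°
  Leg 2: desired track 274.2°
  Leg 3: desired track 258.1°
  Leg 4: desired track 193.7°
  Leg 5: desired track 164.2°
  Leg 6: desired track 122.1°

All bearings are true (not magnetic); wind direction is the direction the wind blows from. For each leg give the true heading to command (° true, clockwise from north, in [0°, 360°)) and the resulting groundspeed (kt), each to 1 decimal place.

Leg 1: heading=188.1°, groundspeed=107.6 kt
Leg 2: heading=259.1°, groundspeed=165.1 kt
Leg 3: heading=238.7°, groundspeed=151.2 kt
Leg 4: heading=174.4°, groundspeed=96.4 kt
Leg 5: heading=153.5°, groundspeed=83.7 kt
Leg 6: heading=127.5°, groundspeed=80.8 kt

Leg 1: desired track 210.2°; wind correction -22.1° → command heading 188.1°, groundspeed 107.6 kt
Leg 2: desired track 274.2°; wind correction -15.1° → command heading 259.1°, groundspeed 165.1 kt
Leg 3: desired track 258.1°; wind correction -19.4° → command heading 238.7°, groundspeed 151.2 kt
Leg 4: desired track 193.7°; wind correction -19.3° → command heading 174.4°, groundspeed 96.4 kt
Leg 5: desired track 164.2°; wind correction -10.7° → command heading 153.5°, groundspeed 83.7 kt
Leg 6: desired track 122.1°; wind correction +5.4° → command heading 127.5°, groundspeed 80.8 kt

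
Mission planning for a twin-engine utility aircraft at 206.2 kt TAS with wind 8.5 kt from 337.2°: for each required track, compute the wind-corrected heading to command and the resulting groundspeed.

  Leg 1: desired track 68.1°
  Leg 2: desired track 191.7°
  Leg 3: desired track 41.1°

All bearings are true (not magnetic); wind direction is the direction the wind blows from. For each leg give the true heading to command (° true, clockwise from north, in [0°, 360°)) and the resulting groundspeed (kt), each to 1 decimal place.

Leg 1: desired track 68.1°; wind correction -2.4° → command heading 65.7°, groundspeed 206.2 kt
Leg 2: desired track 191.7°; wind correction +1.3° → command heading 193.0°, groundspeed 213.1 kt
Leg 3: desired track 41.1°; wind correction -2.1° → command heading 39.0°, groundspeed 202.3 kt

Leg 1: heading=65.7°, groundspeed=206.2 kt
Leg 2: heading=193.0°, groundspeed=213.1 kt
Leg 3: heading=39.0°, groundspeed=202.3 kt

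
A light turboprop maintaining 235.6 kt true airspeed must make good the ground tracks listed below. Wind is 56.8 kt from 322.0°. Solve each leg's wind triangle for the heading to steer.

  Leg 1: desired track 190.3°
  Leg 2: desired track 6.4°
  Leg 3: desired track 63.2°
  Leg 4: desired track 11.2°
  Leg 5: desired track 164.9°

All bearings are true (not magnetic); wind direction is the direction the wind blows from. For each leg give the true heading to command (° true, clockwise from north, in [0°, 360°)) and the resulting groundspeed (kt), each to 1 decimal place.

Leg 1: heading=200.7°, groundspeed=269.5 kt
Leg 2: heading=356.7°, groundspeed=191.6 kt
Leg 3: heading=49.5°, groundspeed=239.9 kt
Leg 4: heading=0.7°, groundspeed=194.5 kt
Leg 5: heading=170.3°, groundspeed=286.9 kt

Leg 1: desired track 190.3°; wind correction +10.4° → command heading 200.7°, groundspeed 269.5 kt
Leg 2: desired track 6.4°; wind correction -9.7° → command heading 356.7°, groundspeed 191.6 kt
Leg 3: desired track 63.2°; wind correction -13.7° → command heading 49.5°, groundspeed 239.9 kt
Leg 4: desired track 11.2°; wind correction -10.5° → command heading 0.7°, groundspeed 194.5 kt
Leg 5: desired track 164.9°; wind correction +5.4° → command heading 170.3°, groundspeed 286.9 kt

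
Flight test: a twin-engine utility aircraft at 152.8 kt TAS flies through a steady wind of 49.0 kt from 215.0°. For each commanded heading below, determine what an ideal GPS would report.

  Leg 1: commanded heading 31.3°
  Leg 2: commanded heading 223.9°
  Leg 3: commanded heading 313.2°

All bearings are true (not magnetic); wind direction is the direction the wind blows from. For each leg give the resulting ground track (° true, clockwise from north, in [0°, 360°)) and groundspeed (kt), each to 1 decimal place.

Leg 1: track=32.2°, groundspeed=201.7 kt
Leg 2: track=228.1°, groundspeed=104.7 kt
Leg 3: track=330.1°, groundspeed=167.0 kt

Leg 1: heading 31.3°; drift +0.9° → track 32.2°, groundspeed 201.7 kt
Leg 2: heading 223.9°; drift +4.2° → track 228.1°, groundspeed 104.7 kt
Leg 3: heading 313.2°; drift +16.9° → track 330.1°, groundspeed 167.0 kt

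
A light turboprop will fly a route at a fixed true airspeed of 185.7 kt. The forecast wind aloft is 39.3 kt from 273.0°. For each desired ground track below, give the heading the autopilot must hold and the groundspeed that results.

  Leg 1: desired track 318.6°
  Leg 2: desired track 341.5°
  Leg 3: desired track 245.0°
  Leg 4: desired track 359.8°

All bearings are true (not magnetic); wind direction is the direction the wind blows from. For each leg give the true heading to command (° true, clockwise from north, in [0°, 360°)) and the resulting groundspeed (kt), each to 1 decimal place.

Leg 1: desired track 318.6°; wind correction -8.7° → command heading 309.9°, groundspeed 156.1 kt
Leg 2: desired track 341.5°; wind correction -11.4° → command heading 330.1°, groundspeed 167.7 kt
Leg 3: desired track 245.0°; wind correction +5.7° → command heading 250.7°, groundspeed 150.1 kt
Leg 4: desired track 359.8°; wind correction -12.2° → command heading 347.6°, groundspeed 179.3 kt

Leg 1: heading=309.9°, groundspeed=156.1 kt
Leg 2: heading=330.1°, groundspeed=167.7 kt
Leg 3: heading=250.7°, groundspeed=150.1 kt
Leg 4: heading=347.6°, groundspeed=179.3 kt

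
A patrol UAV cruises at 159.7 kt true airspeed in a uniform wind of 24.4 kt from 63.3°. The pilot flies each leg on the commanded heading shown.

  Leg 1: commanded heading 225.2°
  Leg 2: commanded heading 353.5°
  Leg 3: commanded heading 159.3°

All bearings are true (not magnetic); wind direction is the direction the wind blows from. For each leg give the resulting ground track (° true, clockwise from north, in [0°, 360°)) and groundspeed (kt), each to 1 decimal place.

Leg 1: track=227.6°, groundspeed=183.0 kt
Leg 2: track=344.9°, groundspeed=153.0 kt
Leg 3: track=167.8°, groundspeed=164.1 kt

Leg 1: heading 225.2°; drift +2.4° → track 227.6°, groundspeed 183.0 kt
Leg 2: heading 353.5°; drift -8.6° → track 344.9°, groundspeed 153.0 kt
Leg 3: heading 159.3°; drift +8.5° → track 167.8°, groundspeed 164.1 kt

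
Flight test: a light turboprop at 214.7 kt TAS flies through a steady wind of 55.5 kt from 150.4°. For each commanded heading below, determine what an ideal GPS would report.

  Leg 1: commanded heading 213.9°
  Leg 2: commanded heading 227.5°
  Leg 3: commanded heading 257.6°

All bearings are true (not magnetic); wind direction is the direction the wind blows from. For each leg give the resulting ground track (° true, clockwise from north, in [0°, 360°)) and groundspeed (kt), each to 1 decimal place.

Leg 1: heading 213.9°; drift +14.7° → track 228.6°, groundspeed 196.3 kt
Leg 2: heading 227.5°; drift +15.0° → track 242.5°, groundspeed 209.4 kt
Leg 3: heading 257.6°; drift +12.9° → track 270.5°, groundspeed 237.1 kt

Leg 1: track=228.6°, groundspeed=196.3 kt
Leg 2: track=242.5°, groundspeed=209.4 kt
Leg 3: track=270.5°, groundspeed=237.1 kt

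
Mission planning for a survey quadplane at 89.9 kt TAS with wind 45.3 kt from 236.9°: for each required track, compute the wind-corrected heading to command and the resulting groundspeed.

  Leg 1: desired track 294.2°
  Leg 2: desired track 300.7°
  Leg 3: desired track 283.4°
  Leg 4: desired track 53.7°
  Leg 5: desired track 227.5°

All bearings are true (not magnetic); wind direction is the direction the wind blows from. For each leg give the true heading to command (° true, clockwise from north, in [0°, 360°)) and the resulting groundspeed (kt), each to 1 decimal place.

Leg 1: heading=269.1°, groundspeed=56.9 kt
Leg 2: heading=273.8°, groundspeed=60.2 kt
Leg 3: heading=262.0°, groundspeed=52.5 kt
Leg 4: heading=52.1°, groundspeed=135.1 kt
Leg 5: heading=232.2°, groundspeed=44.9 kt

Leg 1: desired track 294.2°; wind correction -25.1° → command heading 269.1°, groundspeed 56.9 kt
Leg 2: desired track 300.7°; wind correction -26.9° → command heading 273.8°, groundspeed 60.2 kt
Leg 3: desired track 283.4°; wind correction -21.4° → command heading 262.0°, groundspeed 52.5 kt
Leg 4: desired track 53.7°; wind correction -1.6° → command heading 52.1°, groundspeed 135.1 kt
Leg 5: desired track 227.5°; wind correction +4.7° → command heading 232.2°, groundspeed 44.9 kt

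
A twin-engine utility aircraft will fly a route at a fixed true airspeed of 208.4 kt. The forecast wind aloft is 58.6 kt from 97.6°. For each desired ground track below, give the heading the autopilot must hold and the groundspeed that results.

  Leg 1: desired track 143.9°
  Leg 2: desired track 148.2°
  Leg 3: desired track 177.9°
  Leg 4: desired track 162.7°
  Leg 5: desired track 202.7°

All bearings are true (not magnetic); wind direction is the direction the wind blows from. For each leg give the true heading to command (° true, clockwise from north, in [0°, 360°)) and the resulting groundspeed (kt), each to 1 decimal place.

Leg 1: heading=132.2°, groundspeed=163.6 kt
Leg 2: heading=135.7°, groundspeed=166.2 kt
Leg 3: heading=161.8°, groundspeed=190.4 kt
Leg 4: heading=147.9°, groundspeed=176.8 kt
Leg 5: heading=186.9°, groundspeed=215.8 kt

Leg 1: desired track 143.9°; wind correction -11.7° → command heading 132.2°, groundspeed 163.6 kt
Leg 2: desired track 148.2°; wind correction -12.5° → command heading 135.7°, groundspeed 166.2 kt
Leg 3: desired track 177.9°; wind correction -16.1° → command heading 161.8°, groundspeed 190.4 kt
Leg 4: desired track 162.7°; wind correction -14.8° → command heading 147.9°, groundspeed 176.8 kt
Leg 5: desired track 202.7°; wind correction -15.8° → command heading 186.9°, groundspeed 215.8 kt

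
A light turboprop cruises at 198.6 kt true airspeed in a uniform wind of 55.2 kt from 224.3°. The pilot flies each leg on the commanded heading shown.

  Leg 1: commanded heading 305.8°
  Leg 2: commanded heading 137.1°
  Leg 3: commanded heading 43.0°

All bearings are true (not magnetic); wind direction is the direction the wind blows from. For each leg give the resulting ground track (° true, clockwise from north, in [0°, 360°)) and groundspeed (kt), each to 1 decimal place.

Leg 1: heading 305.8°; drift +16.0° → track 321.8°, groundspeed 198.1 kt
Leg 2: heading 137.1°; drift -15.7° → track 121.4°, groundspeed 203.5 kt
Leg 3: heading 43.0°; drift +0.3° → track 43.3°, groundspeed 253.8 kt

Leg 1: track=321.8°, groundspeed=198.1 kt
Leg 2: track=121.4°, groundspeed=203.5 kt
Leg 3: track=43.3°, groundspeed=253.8 kt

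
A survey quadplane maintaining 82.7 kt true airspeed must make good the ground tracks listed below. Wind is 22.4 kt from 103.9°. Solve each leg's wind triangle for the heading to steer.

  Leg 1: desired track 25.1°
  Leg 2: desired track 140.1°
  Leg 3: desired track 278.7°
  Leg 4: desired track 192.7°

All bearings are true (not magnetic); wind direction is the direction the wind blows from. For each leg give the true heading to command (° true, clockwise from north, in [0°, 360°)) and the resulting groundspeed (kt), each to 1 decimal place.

Leg 1: desired track 25.1°; wind correction +15.4° → command heading 40.5°, groundspeed 75.4 kt
Leg 2: desired track 140.1°; wind correction -9.2° → command heading 130.9°, groundspeed 63.6 kt
Leg 3: desired track 278.7°; wind correction -1.4° → command heading 277.3°, groundspeed 105.0 kt
Leg 4: desired track 192.7°; wind correction -15.7° → command heading 177.0°, groundspeed 79.1 kt

Leg 1: heading=40.5°, groundspeed=75.4 kt
Leg 2: heading=130.9°, groundspeed=63.6 kt
Leg 3: heading=277.3°, groundspeed=105.0 kt
Leg 4: heading=177.0°, groundspeed=79.1 kt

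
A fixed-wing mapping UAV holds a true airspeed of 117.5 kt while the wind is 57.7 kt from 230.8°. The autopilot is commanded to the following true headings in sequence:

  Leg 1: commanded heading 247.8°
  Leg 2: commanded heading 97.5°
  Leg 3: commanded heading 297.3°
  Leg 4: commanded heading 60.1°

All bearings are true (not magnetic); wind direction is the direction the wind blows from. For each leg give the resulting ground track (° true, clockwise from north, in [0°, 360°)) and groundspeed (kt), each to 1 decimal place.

Leg 1: heading 247.8°; drift +15.1° → track 262.9°, groundspeed 64.6 kt
Leg 2: heading 97.5°; drift -15.0° → track 82.5°, groundspeed 162.6 kt
Leg 3: heading 297.3°; drift +29.2° → track 326.5°, groundspeed 108.3 kt
Leg 4: heading 60.1°; drift -3.1° → track 57.0°, groundspeed 174.7 kt

Leg 1: track=262.9°, groundspeed=64.6 kt
Leg 2: track=82.5°, groundspeed=162.6 kt
Leg 3: track=326.5°, groundspeed=108.3 kt
Leg 4: track=57.0°, groundspeed=174.7 kt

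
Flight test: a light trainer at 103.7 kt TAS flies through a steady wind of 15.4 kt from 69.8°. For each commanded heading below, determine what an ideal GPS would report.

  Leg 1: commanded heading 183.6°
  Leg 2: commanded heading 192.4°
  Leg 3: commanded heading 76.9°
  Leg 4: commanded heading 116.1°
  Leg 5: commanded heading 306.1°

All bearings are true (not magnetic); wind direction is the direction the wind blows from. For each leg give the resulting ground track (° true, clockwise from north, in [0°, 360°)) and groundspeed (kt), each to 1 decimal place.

Leg 1: track=190.9°, groundspeed=110.8 kt
Leg 2: track=199.0°, groundspeed=112.7 kt
Leg 3: track=78.1°, groundspeed=88.4 kt
Leg 4: track=122.9°, groundspeed=93.7 kt
Leg 5: track=299.6°, groundspeed=113.0 kt

Leg 1: heading 183.6°; drift +7.3° → track 190.9°, groundspeed 110.8 kt
Leg 2: heading 192.4°; drift +6.6° → track 199.0°, groundspeed 112.7 kt
Leg 3: heading 76.9°; drift +1.2° → track 78.1°, groundspeed 88.4 kt
Leg 4: heading 116.1°; drift +6.8° → track 122.9°, groundspeed 93.7 kt
Leg 5: heading 306.1°; drift -6.5° → track 299.6°, groundspeed 113.0 kt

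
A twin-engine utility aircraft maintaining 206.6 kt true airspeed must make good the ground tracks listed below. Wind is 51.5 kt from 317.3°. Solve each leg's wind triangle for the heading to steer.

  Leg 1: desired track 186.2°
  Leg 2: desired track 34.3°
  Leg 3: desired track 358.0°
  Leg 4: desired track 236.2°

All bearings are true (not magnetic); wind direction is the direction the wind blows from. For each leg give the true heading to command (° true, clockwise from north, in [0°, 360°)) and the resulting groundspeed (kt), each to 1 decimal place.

Leg 1: heading=197.0°, groundspeed=236.8 kt
Leg 2: heading=20.2°, groundspeed=188.8 kt
Leg 3: heading=348.6°, groundspeed=164.8 kt
Leg 4: heading=250.5°, groundspeed=192.3 kt

Leg 1: desired track 186.2°; wind correction +10.8° → command heading 197.0°, groundspeed 236.8 kt
Leg 2: desired track 34.3°; wind correction -14.1° → command heading 20.2°, groundspeed 188.8 kt
Leg 3: desired track 358.0°; wind correction -9.4° → command heading 348.6°, groundspeed 164.8 kt
Leg 4: desired track 236.2°; wind correction +14.3° → command heading 250.5°, groundspeed 192.3 kt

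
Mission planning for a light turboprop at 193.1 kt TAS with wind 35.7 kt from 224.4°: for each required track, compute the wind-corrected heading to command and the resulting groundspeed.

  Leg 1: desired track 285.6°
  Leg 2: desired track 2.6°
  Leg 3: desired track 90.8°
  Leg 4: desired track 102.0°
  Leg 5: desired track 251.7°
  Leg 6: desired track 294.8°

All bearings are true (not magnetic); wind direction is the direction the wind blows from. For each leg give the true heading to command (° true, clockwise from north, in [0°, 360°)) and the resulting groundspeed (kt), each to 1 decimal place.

Leg 1: heading=276.3°, groundspeed=173.4 kt
Leg 2: heading=355.5°, groundspeed=218.2 kt
Leg 3: heading=98.5°, groundspeed=216.0 kt
Leg 4: heading=111.0°, groundspeed=209.9 kt
Leg 5: heading=246.8°, groundspeed=160.7 kt
Leg 6: heading=284.8°, groundspeed=178.2 kt

Leg 1: desired track 285.6°; wind correction -9.3° → command heading 276.3°, groundspeed 173.4 kt
Leg 2: desired track 2.6°; wind correction -7.1° → command heading 355.5°, groundspeed 218.2 kt
Leg 3: desired track 90.8°; wind correction +7.7° → command heading 98.5°, groundspeed 216.0 kt
Leg 4: desired track 102.0°; wind correction +9.0° → command heading 111.0°, groundspeed 209.9 kt
Leg 5: desired track 251.7°; wind correction -4.9° → command heading 246.8°, groundspeed 160.7 kt
Leg 6: desired track 294.8°; wind correction -10.0° → command heading 284.8°, groundspeed 178.2 kt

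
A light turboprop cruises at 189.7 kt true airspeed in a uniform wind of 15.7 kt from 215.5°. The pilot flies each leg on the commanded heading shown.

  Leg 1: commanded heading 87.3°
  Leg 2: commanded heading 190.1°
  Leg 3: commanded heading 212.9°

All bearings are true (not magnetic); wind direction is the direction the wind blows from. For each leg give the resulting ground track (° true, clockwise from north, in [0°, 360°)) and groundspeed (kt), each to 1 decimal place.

Leg 1: track=83.8°, groundspeed=199.8 kt
Leg 2: track=187.9°, groundspeed=175.6 kt
Leg 3: track=212.7°, groundspeed=174.0 kt

Leg 1: heading 87.3°; drift -3.5° → track 83.8°, groundspeed 199.8 kt
Leg 2: heading 190.1°; drift -2.2° → track 187.9°, groundspeed 175.6 kt
Leg 3: heading 212.9°; drift -0.2° → track 212.7°, groundspeed 174.0 kt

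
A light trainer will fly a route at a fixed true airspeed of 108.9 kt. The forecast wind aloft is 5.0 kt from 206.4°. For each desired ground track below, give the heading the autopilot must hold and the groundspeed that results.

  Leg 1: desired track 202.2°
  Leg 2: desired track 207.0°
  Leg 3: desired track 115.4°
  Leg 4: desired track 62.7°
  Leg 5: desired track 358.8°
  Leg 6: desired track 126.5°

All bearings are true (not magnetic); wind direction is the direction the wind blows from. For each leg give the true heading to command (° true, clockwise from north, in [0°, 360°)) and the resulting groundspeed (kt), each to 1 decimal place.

Leg 1: desired track 202.2°; wind correction +0.2° → command heading 202.4°, groundspeed 103.9 kt
Leg 2: desired track 207.0°; wind correction +0.0° → command heading 207.0°, groundspeed 103.9 kt
Leg 3: desired track 115.4°; wind correction +2.6° → command heading 118.0°, groundspeed 108.9 kt
Leg 4: desired track 62.7°; wind correction +1.6° → command heading 64.3°, groundspeed 112.9 kt
Leg 5: desired track 358.8°; wind correction -1.2° → command heading 357.6°, groundspeed 113.3 kt
Leg 6: desired track 126.5°; wind correction +2.6° → command heading 129.1°, groundspeed 107.9 kt

Leg 1: heading=202.4°, groundspeed=103.9 kt
Leg 2: heading=207.0°, groundspeed=103.9 kt
Leg 3: heading=118.0°, groundspeed=108.9 kt
Leg 4: heading=64.3°, groundspeed=112.9 kt
Leg 5: heading=357.6°, groundspeed=113.3 kt
Leg 6: heading=129.1°, groundspeed=107.9 kt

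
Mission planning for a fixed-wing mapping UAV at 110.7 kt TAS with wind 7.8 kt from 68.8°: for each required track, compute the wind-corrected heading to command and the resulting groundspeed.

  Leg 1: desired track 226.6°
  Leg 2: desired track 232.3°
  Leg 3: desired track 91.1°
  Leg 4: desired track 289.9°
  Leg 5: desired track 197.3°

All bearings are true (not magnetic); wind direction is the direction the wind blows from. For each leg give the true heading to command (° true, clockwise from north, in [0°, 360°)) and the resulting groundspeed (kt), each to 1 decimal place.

Leg 1: desired track 226.6°; wind correction -1.5° → command heading 225.1°, groundspeed 117.9 kt
Leg 2: desired track 232.3°; wind correction -1.1° → command heading 231.2°, groundspeed 118.2 kt
Leg 3: desired track 91.1°; wind correction -1.5° → command heading 89.6°, groundspeed 103.4 kt
Leg 4: desired track 289.9°; wind correction +2.7° → command heading 292.6°, groundspeed 116.5 kt
Leg 5: desired track 197.3°; wind correction -3.2° → command heading 194.1°, groundspeed 115.4 kt

Leg 1: heading=225.1°, groundspeed=117.9 kt
Leg 2: heading=231.2°, groundspeed=118.2 kt
Leg 3: heading=89.6°, groundspeed=103.4 kt
Leg 4: heading=292.6°, groundspeed=116.5 kt
Leg 5: heading=194.1°, groundspeed=115.4 kt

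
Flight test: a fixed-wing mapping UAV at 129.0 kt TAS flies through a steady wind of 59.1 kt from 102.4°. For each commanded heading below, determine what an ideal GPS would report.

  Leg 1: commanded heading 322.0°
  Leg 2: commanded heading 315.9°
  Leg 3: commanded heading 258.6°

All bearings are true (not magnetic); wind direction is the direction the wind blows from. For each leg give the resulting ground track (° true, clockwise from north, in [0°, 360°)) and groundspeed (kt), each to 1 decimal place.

Leg 1: track=309.8°, groundspeed=178.6 kt
Leg 2: track=305.5°, groundspeed=181.2 kt
Leg 3: track=266.0°, groundspeed=184.6 kt

Leg 1: heading 322.0°; drift -12.2° → track 309.8°, groundspeed 178.6 kt
Leg 2: heading 315.9°; drift -10.4° → track 305.5°, groundspeed 181.2 kt
Leg 3: heading 258.6°; drift +7.4° → track 266.0°, groundspeed 184.6 kt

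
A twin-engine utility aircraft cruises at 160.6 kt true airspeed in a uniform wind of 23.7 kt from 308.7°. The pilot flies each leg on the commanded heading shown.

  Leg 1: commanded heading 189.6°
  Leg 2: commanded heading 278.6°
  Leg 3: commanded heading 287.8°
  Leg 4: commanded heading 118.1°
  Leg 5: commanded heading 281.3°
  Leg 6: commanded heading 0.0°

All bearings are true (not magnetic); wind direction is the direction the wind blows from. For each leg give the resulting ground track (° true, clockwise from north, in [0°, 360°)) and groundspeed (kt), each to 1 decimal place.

Leg 1: heading 189.6°; drift -6.9° → track 182.7°, groundspeed 173.4 kt
Leg 2: heading 278.6°; drift -4.8° → track 273.8°, groundspeed 140.6 kt
Leg 3: heading 287.8°; drift -3.5° → track 284.3°, groundspeed 138.7 kt
Leg 4: heading 118.1°; drift +1.4° → track 119.5°, groundspeed 183.9 kt
Leg 5: heading 281.3°; drift -4.5° → track 276.8°, groundspeed 140.0 kt
Leg 6: heading 0.0°; drift +7.2° → track 7.2°, groundspeed 147.0 kt

Leg 1: track=182.7°, groundspeed=173.4 kt
Leg 2: track=273.8°, groundspeed=140.6 kt
Leg 3: track=284.3°, groundspeed=138.7 kt
Leg 4: track=119.5°, groundspeed=183.9 kt
Leg 5: track=276.8°, groundspeed=140.0 kt
Leg 6: track=7.2°, groundspeed=147.0 kt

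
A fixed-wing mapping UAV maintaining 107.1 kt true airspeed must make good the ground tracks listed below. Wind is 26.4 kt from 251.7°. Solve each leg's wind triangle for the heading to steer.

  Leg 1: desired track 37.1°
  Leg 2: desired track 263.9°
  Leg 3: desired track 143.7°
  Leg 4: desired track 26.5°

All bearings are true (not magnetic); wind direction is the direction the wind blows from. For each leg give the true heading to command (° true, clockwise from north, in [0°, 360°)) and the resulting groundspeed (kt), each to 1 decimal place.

Leg 1: desired track 37.1°; wind correction -8.0° → command heading 29.1°, groundspeed 127.8 kt
Leg 2: desired track 263.9°; wind correction -3.0° → command heading 260.9°, groundspeed 81.2 kt
Leg 3: desired track 143.7°; wind correction +13.6° → command heading 157.3°, groundspeed 112.3 kt
Leg 4: desired track 26.5°; wind correction -10.1° → command heading 16.4°, groundspeed 124.1 kt

Leg 1: heading=29.1°, groundspeed=127.8 kt
Leg 2: heading=260.9°, groundspeed=81.2 kt
Leg 3: heading=157.3°, groundspeed=112.3 kt
Leg 4: heading=16.4°, groundspeed=124.1 kt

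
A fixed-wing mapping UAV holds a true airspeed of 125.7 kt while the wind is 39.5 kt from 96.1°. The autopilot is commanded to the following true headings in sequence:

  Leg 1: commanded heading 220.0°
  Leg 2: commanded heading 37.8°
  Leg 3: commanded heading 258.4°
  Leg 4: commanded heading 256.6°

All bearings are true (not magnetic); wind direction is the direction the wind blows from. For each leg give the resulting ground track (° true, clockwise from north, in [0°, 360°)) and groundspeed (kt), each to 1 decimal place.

Leg 1: heading 220.0°; drift +12.5° → track 232.5°, groundspeed 151.3 kt
Leg 2: heading 37.8°; drift -17.8° → track 20.0°, groundspeed 110.2 kt
Leg 3: heading 258.4°; drift +4.2° → track 262.6°, groundspeed 163.8 kt
Leg 4: heading 256.6°; drift +4.6° → track 261.2°, groundspeed 163.5 kt

Leg 1: track=232.5°, groundspeed=151.3 kt
Leg 2: track=20.0°, groundspeed=110.2 kt
Leg 3: track=262.6°, groundspeed=163.8 kt
Leg 4: track=261.2°, groundspeed=163.5 kt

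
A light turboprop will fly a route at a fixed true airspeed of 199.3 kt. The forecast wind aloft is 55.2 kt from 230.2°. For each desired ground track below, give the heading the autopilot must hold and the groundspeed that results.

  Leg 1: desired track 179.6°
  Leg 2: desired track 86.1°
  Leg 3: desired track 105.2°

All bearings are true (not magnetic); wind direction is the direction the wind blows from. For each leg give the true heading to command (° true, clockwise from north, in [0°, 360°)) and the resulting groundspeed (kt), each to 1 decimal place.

Leg 1: desired track 179.6°; wind correction +12.4° → command heading 192.0°, groundspeed 159.6 kt
Leg 2: desired track 86.1°; wind correction +9.3° → command heading 95.4°, groundspeed 241.4 kt
Leg 3: desired track 105.2°; wind correction +13.1° → command heading 118.3°, groundspeed 225.8 kt

Leg 1: heading=192.0°, groundspeed=159.6 kt
Leg 2: heading=95.4°, groundspeed=241.4 kt
Leg 3: heading=118.3°, groundspeed=225.8 kt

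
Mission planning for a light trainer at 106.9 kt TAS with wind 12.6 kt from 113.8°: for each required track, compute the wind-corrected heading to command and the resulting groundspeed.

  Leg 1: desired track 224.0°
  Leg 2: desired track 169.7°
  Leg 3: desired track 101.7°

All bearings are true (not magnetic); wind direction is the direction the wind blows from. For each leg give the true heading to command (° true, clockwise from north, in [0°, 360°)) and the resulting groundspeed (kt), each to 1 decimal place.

Leg 1: desired track 224.0°; wind correction -6.4° → command heading 217.6°, groundspeed 110.6 kt
Leg 2: desired track 169.7°; wind correction -5.6° → command heading 164.1°, groundspeed 99.3 kt
Leg 3: desired track 101.7°; wind correction +1.4° → command heading 103.1°, groundspeed 94.5 kt

Leg 1: heading=217.6°, groundspeed=110.6 kt
Leg 2: heading=164.1°, groundspeed=99.3 kt
Leg 3: heading=103.1°, groundspeed=94.5 kt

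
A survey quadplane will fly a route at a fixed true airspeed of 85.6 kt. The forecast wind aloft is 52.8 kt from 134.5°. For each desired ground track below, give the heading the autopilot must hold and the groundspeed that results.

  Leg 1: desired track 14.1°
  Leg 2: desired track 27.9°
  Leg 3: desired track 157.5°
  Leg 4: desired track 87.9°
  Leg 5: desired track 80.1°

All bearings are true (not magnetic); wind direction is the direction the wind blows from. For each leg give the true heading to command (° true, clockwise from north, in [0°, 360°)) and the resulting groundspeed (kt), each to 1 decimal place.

Leg 1: desired track 14.1°; wind correction +32.1° → command heading 46.2°, groundspeed 99.2 kt
Leg 2: desired track 27.9°; wind correction +36.2° → command heading 64.1°, groundspeed 84.1 kt
Leg 3: desired track 157.5°; wind correction -13.9° → command heading 143.6°, groundspeed 34.5 kt
Leg 4: desired track 87.9°; wind correction +26.6° → command heading 114.5°, groundspeed 40.2 kt
Leg 5: desired track 80.1°; wind correction +30.1° → command heading 110.2°, groundspeed 43.3 kt

Leg 1: heading=46.2°, groundspeed=99.2 kt
Leg 2: heading=64.1°, groundspeed=84.1 kt
Leg 3: heading=143.6°, groundspeed=34.5 kt
Leg 4: heading=114.5°, groundspeed=40.2 kt
Leg 5: heading=110.2°, groundspeed=43.3 kt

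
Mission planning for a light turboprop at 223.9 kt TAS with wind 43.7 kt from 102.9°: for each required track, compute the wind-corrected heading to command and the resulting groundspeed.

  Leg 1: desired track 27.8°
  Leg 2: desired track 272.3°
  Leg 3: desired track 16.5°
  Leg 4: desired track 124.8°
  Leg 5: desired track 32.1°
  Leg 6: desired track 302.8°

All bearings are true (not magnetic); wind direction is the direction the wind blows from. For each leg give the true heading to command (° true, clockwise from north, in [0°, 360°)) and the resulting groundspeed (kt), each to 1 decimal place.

Leg 1: desired track 27.8°; wind correction +10.9° → command heading 38.7°, groundspeed 208.6 kt
Leg 2: desired track 272.3°; wind correction -2.1° → command heading 270.2°, groundspeed 266.7 kt
Leg 3: desired track 16.5°; wind correction +11.2° → command heading 27.7°, groundspeed 216.9 kt
Leg 4: desired track 124.8°; wind correction -4.2° → command heading 120.6°, groundspeed 182.8 kt
Leg 5: desired track 32.1°; wind correction +10.6° → command heading 42.7°, groundspeed 205.7 kt
Leg 6: desired track 302.8°; wind correction +3.8° → command heading 306.6°, groundspeed 264.5 kt

Leg 1: heading=38.7°, groundspeed=208.6 kt
Leg 2: heading=270.2°, groundspeed=266.7 kt
Leg 3: heading=27.7°, groundspeed=216.9 kt
Leg 4: heading=120.6°, groundspeed=182.8 kt
Leg 5: heading=42.7°, groundspeed=205.7 kt
Leg 6: heading=306.6°, groundspeed=264.5 kt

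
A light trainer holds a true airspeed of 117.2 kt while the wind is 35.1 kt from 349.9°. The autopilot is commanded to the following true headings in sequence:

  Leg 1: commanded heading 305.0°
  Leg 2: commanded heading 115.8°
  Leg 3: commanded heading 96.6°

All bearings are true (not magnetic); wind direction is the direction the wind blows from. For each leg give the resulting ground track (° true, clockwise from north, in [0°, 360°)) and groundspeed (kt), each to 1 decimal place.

Leg 1: track=290.0°, groundspeed=95.6 kt
Leg 2: track=127.5°, groundspeed=140.7 kt
Leg 3: track=111.4°, groundspeed=131.7 kt

Leg 1: heading 305.0°; drift -15.0° → track 290.0°, groundspeed 95.6 kt
Leg 2: heading 115.8°; drift +11.7° → track 127.5°, groundspeed 140.7 kt
Leg 3: heading 96.6°; drift +14.8° → track 111.4°, groundspeed 131.7 kt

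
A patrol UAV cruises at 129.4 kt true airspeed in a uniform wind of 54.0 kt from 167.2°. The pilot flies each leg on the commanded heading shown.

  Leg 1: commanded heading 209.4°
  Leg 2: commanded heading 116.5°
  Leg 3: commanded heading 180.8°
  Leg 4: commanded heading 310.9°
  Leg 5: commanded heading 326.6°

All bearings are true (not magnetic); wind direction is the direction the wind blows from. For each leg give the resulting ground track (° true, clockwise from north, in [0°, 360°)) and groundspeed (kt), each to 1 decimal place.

Leg 1: track=231.5°, groundspeed=96.5 kt
Leg 2: track=92.8°, groundspeed=104.0 kt
Leg 3: track=190.2°, groundspeed=78.0 kt
Leg 4: track=321.4°, groundspeed=175.9 kt
Leg 5: track=332.6°, groundspeed=180.9 kt

Leg 1: heading 209.4°; drift +22.1° → track 231.5°, groundspeed 96.5 kt
Leg 2: heading 116.5°; drift -23.7° → track 92.8°, groundspeed 104.0 kt
Leg 3: heading 180.8°; drift +9.4° → track 190.2°, groundspeed 78.0 kt
Leg 4: heading 310.9°; drift +10.5° → track 321.4°, groundspeed 175.9 kt
Leg 5: heading 326.6°; drift +6.0° → track 332.6°, groundspeed 180.9 kt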